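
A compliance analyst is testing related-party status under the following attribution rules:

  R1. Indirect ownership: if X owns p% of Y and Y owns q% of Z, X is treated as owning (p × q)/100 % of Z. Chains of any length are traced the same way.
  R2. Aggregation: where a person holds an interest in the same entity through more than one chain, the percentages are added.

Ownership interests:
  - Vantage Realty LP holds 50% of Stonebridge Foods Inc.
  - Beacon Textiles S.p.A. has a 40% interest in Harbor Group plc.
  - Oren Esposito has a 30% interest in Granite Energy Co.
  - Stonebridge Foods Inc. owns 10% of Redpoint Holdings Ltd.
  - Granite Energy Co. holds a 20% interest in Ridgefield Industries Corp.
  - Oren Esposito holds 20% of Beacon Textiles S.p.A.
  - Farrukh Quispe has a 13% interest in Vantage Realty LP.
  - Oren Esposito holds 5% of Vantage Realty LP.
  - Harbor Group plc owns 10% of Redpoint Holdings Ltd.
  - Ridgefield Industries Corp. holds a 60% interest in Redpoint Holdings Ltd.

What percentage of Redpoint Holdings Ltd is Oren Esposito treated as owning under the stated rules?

Chain via Vantage Realty LP → Stonebridge Foods Inc. (R1): 5% × 50% × 10% = 0.25% of Redpoint Holdings Ltd.
Chain via Beacon Textiles S.p.A. → Harbor Group plc (R1): 20% × 40% × 10% = 0.8% of Redpoint Holdings Ltd.
Chain via Granite Energy Co. → Ridgefield Industries Corp. (R1): 30% × 20% × 60% = 3.6% of Redpoint Holdings Ltd.
Aggregating (R2): 0.25% + 0.8% + 3.6% = 4.65%.

4.65%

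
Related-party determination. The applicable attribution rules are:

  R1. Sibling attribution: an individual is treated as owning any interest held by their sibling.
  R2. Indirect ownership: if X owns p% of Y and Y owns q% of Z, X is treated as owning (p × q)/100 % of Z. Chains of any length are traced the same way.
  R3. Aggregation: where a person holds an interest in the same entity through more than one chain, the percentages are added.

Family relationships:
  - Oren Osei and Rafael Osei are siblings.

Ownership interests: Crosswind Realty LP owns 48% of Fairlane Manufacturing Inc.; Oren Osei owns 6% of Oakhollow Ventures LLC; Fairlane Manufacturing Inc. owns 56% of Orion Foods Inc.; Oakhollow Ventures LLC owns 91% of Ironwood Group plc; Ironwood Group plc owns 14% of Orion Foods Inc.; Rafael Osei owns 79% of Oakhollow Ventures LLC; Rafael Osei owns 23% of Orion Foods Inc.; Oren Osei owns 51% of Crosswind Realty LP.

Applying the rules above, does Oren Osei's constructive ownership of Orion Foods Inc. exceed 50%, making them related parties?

By sibling attribution (R1), Oren Osei is treated as also owning Rafael Osei's interest in Oakhollow Ventures LLC, giving 6% + 79% = 85%.
By sibling attribution (R1), Oren Osei is treated as owning Rafael Osei's 23% interest in Orion Foods Inc.
Chain via Oakhollow Ventures LLC → Ironwood Group plc (R2): 85% × 91% × 14% = 10.829% of Orion Foods Inc.
Chain via Crosswind Realty LP → Fairlane Manufacturing Inc. (R2): 51% × 48% × 56% = 13.7088% of Orion Foods Inc.
Direct interest in Orion Foods Inc: 23%.
Aggregating (R3): 10.829% + 13.7088% + 23% = 47.5378%.
47.5378% does not exceed the 50% threshold, so Oren is not a related party to Orion Foods Inc.

No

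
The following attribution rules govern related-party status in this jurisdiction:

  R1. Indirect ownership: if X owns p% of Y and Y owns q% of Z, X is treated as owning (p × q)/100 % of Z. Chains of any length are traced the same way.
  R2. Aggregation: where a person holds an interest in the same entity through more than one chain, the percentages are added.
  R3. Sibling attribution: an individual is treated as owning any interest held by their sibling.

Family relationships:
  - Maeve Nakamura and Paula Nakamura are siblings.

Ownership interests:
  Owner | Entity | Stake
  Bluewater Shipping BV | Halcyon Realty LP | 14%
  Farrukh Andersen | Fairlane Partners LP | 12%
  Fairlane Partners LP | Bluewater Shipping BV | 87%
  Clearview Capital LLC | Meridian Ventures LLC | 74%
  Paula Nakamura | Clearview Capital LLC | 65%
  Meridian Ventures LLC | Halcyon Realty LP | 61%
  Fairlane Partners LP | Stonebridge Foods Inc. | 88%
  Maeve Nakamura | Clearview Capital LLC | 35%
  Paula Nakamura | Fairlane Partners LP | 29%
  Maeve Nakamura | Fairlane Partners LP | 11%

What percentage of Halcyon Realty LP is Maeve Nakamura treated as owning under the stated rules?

By sibling attribution (R3), Maeve Nakamura is treated as also owning Paula Nakamura's interest in Clearview Capital LLC, giving 35% + 65% = 100%.
By sibling attribution (R3), Maeve Nakamura is treated as also owning Paula Nakamura's interest in Fairlane Partners LP, giving 11% + 29% = 40%.
Chain via Clearview Capital LLC → Meridian Ventures LLC (R1): 100% × 74% × 61% = 45.14% of Halcyon Realty LP.
Chain via Fairlane Partners LP → Bluewater Shipping BV (R1): 40% × 87% × 14% = 4.872% of Halcyon Realty LP.
Aggregating (R2): 45.14% + 4.872% = 50.012%.

50.012%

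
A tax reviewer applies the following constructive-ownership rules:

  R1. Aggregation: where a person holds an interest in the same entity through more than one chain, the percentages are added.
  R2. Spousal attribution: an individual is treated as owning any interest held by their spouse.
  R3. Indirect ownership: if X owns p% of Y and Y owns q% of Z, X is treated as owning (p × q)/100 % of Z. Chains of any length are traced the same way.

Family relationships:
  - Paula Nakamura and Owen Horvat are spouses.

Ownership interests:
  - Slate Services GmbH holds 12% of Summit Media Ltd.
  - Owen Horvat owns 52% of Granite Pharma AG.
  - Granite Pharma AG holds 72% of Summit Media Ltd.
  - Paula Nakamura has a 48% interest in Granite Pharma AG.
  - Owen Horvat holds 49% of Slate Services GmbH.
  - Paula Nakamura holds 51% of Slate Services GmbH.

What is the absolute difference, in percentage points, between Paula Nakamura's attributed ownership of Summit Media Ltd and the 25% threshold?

59

By spousal attribution (R2), Paula Nakamura is treated as also owning Owen Horvat's interest in Slate Services GmbH, giving 51% + 49% = 100%.
By spousal attribution (R2), Paula Nakamura is treated as also owning Owen Horvat's interest in Granite Pharma AG, giving 48% + 52% = 100%.
Chain via Slate Services GmbH (R3): 100% × 12% = 12% of Summit Media Ltd.
Chain via Granite Pharma AG (R3): 100% × 72% = 72% of Summit Media Ltd.
Aggregating (R1): 12% + 72% = 84%.
84% exceeds the 25% threshold by 59 percentage points.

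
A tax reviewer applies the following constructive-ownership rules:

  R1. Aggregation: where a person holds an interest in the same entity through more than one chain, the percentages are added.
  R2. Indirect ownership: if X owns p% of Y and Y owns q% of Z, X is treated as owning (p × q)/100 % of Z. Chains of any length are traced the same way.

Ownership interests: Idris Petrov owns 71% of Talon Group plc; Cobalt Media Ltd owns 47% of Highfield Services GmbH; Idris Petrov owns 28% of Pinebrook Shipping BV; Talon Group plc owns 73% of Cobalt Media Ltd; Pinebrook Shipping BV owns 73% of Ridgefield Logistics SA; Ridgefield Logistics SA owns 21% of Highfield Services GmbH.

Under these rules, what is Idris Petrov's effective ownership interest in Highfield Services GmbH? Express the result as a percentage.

Chain via Pinebrook Shipping BV → Ridgefield Logistics SA (R2): 28% × 73% × 21% = 4.2924% of Highfield Services GmbH.
Chain via Talon Group plc → Cobalt Media Ltd (R2): 71% × 73% × 47% = 24.3601% of Highfield Services GmbH.
Aggregating (R1): 4.2924% + 24.3601% = 28.6525%.

28.6525%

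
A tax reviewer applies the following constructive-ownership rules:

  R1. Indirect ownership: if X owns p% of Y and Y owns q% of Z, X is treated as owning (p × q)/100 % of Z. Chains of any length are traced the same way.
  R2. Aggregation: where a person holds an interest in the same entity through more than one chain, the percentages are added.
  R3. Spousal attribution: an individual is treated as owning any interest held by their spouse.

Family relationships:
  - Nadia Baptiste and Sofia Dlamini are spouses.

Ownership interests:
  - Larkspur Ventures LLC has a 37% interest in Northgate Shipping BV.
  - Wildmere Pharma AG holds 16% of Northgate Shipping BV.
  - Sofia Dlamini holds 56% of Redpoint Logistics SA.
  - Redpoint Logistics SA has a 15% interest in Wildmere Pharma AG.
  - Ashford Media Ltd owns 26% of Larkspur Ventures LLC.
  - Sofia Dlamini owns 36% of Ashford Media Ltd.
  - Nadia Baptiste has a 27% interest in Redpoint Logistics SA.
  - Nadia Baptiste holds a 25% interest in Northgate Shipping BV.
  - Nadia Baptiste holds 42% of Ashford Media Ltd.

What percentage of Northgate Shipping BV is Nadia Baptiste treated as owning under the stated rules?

34.4956%

By spousal attribution (R3), Nadia Baptiste is treated as also owning Sofia Dlamini's interest in Ashford Media Ltd, giving 42% + 36% = 78%.
By spousal attribution (R3), Nadia Baptiste is treated as also owning Sofia Dlamini's interest in Redpoint Logistics SA, giving 27% + 56% = 83%.
Chain via Ashford Media Ltd → Larkspur Ventures LLC (R1): 78% × 26% × 37% = 7.5036% of Northgate Shipping BV.
Chain via Redpoint Logistics SA → Wildmere Pharma AG (R1): 83% × 15% × 16% = 1.992% of Northgate Shipping BV.
Direct interest in Northgate Shipping BV: 25%.
Aggregating (R2): 7.5036% + 1.992% + 25% = 34.4956%.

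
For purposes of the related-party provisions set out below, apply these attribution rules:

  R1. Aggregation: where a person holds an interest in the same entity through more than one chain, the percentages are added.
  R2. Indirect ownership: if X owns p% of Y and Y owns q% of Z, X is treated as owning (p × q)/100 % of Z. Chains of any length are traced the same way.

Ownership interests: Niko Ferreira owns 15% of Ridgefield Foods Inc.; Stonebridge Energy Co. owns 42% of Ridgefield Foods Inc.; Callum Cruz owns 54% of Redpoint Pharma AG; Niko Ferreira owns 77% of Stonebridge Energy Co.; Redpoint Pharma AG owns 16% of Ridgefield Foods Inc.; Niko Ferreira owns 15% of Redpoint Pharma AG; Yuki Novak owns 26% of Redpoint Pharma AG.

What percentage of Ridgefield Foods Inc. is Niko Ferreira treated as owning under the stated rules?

49.74%

Chain via Redpoint Pharma AG (R2): 15% × 16% = 2.4% of Ridgefield Foods Inc.
Chain via Stonebridge Energy Co. (R2): 77% × 42% = 32.34% of Ridgefield Foods Inc.
Direct interest in Ridgefield Foods Inc: 15%.
Aggregating (R1): 2.4% + 32.34% + 15% = 49.74%.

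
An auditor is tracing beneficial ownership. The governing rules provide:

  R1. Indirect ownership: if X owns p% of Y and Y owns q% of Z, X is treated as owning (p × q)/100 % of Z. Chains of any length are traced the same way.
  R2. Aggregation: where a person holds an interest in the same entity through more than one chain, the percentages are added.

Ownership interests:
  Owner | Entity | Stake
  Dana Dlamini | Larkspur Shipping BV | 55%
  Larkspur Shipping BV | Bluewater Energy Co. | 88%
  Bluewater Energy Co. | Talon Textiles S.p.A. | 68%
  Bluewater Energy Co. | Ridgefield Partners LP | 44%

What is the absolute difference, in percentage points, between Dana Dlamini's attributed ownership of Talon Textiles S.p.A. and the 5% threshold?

27.912

Chain via Larkspur Shipping BV → Bluewater Energy Co. (R1): 55% × 88% × 68% = 32.912% of Talon Textiles S.p.A.
32.912% exceeds the 5% threshold by 27.912 percentage points.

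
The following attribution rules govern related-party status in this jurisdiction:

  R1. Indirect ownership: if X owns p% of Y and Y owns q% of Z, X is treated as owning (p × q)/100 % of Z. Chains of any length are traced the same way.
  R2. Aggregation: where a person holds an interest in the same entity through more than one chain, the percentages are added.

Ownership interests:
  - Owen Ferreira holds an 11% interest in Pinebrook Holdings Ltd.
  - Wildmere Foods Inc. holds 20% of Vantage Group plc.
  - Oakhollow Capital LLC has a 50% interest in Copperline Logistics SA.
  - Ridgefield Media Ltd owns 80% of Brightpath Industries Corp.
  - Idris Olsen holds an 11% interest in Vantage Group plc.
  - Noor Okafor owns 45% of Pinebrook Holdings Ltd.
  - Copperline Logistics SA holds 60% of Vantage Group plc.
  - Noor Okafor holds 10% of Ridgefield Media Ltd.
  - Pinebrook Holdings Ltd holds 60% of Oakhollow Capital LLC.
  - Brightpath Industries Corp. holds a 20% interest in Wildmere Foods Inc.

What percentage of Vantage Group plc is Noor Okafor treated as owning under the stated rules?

Chain via Pinebrook Holdings Ltd → Oakhollow Capital LLC → Copperline Logistics SA (R1): 45% × 60% × 50% × 60% = 8.1% of Vantage Group plc.
Chain via Ridgefield Media Ltd → Brightpath Industries Corp. → Wildmere Foods Inc. (R1): 10% × 80% × 20% × 20% = 0.32% of Vantage Group plc.
Aggregating (R2): 8.1% + 0.32% = 8.42%.

8.42%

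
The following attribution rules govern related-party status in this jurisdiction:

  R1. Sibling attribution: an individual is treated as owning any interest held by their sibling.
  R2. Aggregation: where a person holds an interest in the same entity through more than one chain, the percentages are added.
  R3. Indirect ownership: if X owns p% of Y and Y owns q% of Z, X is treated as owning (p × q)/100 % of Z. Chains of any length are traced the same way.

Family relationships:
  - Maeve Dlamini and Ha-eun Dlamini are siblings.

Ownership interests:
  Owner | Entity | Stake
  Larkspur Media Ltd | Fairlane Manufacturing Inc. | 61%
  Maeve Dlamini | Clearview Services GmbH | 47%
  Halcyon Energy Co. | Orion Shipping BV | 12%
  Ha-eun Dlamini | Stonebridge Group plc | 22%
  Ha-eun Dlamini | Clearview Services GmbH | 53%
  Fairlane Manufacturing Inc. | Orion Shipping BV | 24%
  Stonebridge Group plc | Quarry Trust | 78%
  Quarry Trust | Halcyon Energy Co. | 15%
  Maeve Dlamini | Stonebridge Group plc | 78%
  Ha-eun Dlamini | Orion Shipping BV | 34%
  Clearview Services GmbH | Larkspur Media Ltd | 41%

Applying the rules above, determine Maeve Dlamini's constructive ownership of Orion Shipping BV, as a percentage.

41.4064%

By sibling attribution (R1), Maeve Dlamini is treated as also owning Ha-eun Dlamini's interest in Clearview Services GmbH, giving 47% + 53% = 100%.
By sibling attribution (R1), Maeve Dlamini is treated as also owning Ha-eun Dlamini's interest in Stonebridge Group plc, giving 78% + 22% = 100%.
By sibling attribution (R1), Maeve Dlamini is treated as owning Ha-eun Dlamini's 34% interest in Orion Shipping BV.
Chain via Clearview Services GmbH → Larkspur Media Ltd → Fairlane Manufacturing Inc. (R3): 100% × 41% × 61% × 24% = 6.0024% of Orion Shipping BV.
Chain via Stonebridge Group plc → Quarry Trust → Halcyon Energy Co. (R3): 100% × 78% × 15% × 12% = 1.404% of Orion Shipping BV.
Direct interest in Orion Shipping BV: 34%.
Aggregating (R2): 6.0024% + 1.404% + 34% = 41.4064%.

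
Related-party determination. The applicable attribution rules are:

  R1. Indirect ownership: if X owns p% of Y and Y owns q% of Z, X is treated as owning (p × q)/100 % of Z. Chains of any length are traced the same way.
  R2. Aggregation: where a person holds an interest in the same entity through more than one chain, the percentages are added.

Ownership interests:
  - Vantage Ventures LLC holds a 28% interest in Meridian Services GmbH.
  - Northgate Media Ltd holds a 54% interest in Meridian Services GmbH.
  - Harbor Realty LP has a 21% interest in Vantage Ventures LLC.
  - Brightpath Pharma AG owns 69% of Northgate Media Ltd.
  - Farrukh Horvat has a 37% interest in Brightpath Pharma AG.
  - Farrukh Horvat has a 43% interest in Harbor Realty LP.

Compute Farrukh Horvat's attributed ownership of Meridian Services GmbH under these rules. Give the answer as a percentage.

Chain via Harbor Realty LP → Vantage Ventures LLC (R1): 43% × 21% × 28% = 2.5284% of Meridian Services GmbH.
Chain via Brightpath Pharma AG → Northgate Media Ltd (R1): 37% × 69% × 54% = 13.7862% of Meridian Services GmbH.
Aggregating (R2): 2.5284% + 13.7862% = 16.3146%.

16.3146%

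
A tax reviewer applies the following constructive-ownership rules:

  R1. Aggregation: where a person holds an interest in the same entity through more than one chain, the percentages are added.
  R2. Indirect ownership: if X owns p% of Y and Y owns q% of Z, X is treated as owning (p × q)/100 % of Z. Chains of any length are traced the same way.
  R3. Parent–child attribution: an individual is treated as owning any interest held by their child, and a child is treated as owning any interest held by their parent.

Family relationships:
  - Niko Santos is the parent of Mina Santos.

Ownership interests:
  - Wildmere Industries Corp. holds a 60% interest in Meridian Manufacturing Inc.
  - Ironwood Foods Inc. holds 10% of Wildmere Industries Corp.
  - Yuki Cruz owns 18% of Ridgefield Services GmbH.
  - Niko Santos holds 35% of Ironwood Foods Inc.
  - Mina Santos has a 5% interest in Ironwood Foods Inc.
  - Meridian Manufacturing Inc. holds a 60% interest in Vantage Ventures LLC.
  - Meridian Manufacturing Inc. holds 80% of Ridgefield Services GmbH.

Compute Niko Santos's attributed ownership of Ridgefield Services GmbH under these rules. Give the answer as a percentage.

1.92%

By parent–child attribution (R3), Niko Santos is treated as also owning Mina Santos's interest in Ironwood Foods Inc, giving 35% + 5% = 40%.
Chain via Ironwood Foods Inc. → Wildmere Industries Corp. → Meridian Manufacturing Inc. (R2): 40% × 10% × 60% × 80% = 1.92% of Ridgefield Services GmbH.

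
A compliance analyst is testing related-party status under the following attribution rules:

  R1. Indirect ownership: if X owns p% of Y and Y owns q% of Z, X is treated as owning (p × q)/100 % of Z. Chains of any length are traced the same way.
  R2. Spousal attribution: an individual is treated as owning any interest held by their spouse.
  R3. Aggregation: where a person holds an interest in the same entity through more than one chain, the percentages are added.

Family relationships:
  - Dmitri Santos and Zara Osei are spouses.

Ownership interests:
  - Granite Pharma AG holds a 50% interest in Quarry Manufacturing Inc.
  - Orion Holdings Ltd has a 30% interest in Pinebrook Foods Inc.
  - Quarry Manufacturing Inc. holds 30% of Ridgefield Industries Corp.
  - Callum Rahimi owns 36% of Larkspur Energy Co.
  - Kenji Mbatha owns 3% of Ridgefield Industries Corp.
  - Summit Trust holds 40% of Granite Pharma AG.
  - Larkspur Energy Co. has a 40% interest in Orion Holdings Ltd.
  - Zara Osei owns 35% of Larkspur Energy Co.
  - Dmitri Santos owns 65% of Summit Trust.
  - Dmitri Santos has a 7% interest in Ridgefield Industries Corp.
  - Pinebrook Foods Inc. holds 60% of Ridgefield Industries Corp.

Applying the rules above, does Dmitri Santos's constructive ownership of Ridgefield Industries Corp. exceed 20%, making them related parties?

By spousal attribution (R2), Dmitri Santos is treated as owning Zara Osei's 35% interest in Larkspur Energy Co.
Chain via Summit Trust → Granite Pharma AG → Quarry Manufacturing Inc. (R1): 65% × 40% × 50% × 30% = 3.9% of Ridgefield Industries Corp.
Direct interest in Ridgefield Industries Corp: 7%.
Chain via Larkspur Energy Co. → Orion Holdings Ltd → Pinebrook Foods Inc. (R1): 35% × 40% × 30% × 60% = 2.52% of Ridgefield Industries Corp.
Aggregating (R3): 3.9% + 7% + 2.52% = 13.42%.
13.42% does not exceed the 20% threshold, so Dmitri is not a related party to Ridgefield Industries Corp.

No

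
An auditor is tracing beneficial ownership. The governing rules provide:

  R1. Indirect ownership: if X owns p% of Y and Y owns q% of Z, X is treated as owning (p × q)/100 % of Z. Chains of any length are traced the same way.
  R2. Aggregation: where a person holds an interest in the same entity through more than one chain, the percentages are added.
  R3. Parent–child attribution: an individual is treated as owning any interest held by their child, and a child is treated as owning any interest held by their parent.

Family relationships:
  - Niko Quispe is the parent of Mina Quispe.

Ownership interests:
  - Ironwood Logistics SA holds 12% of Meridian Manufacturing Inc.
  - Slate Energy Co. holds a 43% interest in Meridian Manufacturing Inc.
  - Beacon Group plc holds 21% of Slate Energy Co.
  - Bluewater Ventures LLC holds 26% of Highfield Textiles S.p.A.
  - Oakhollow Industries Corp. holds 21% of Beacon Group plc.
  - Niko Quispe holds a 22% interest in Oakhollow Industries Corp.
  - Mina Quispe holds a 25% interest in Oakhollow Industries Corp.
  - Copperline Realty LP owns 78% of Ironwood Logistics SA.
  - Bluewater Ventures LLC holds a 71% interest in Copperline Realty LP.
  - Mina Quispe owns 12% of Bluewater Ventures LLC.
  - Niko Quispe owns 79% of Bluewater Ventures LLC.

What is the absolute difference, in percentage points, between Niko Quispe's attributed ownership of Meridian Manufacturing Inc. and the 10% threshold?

By parent–child attribution (R3), Niko Quispe is treated as also owning Mina Quispe's interest in Oakhollow Industries Corp, giving 22% + 25% = 47%.
By parent–child attribution (R3), Niko Quispe is treated as also owning Mina Quispe's interest in Bluewater Ventures LLC, giving 79% + 12% = 91%.
Chain via Oakhollow Industries Corp. → Beacon Group plc → Slate Energy Co. (R1): 47% × 21% × 21% × 43% = 0.891261% of Meridian Manufacturing Inc.
Chain via Bluewater Ventures LLC → Copperline Realty LP → Ironwood Logistics SA (R1): 91% × 71% × 78% × 12% = 6.047496% of Meridian Manufacturing Inc.
Aggregating (R2): 0.891261% + 6.047496% = 6.938757%.
6.938757% falls short of the 10% threshold by 3.061243 percentage points.

3.061243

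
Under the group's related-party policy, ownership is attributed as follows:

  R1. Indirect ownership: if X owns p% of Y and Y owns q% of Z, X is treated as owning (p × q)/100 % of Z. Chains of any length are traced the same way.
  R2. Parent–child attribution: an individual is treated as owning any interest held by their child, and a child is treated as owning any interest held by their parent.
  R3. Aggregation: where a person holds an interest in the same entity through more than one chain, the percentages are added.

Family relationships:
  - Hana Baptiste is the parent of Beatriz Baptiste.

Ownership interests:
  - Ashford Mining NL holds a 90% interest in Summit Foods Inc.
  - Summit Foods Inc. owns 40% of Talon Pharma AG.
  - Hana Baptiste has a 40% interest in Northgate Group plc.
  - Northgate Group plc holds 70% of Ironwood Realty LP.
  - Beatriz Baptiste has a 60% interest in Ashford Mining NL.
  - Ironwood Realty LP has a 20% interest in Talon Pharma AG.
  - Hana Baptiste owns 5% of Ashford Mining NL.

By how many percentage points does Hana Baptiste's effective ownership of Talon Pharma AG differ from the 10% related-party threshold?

19

By parent–child attribution (R2), Hana Baptiste is treated as also owning Beatriz Baptiste's interest in Ashford Mining NL, giving 5% + 60% = 65%.
Chain via Ashford Mining NL → Summit Foods Inc. (R1): 65% × 90% × 40% = 23.4% of Talon Pharma AG.
Chain via Northgate Group plc → Ironwood Realty LP (R1): 40% × 70% × 20% = 5.6% of Talon Pharma AG.
Aggregating (R3): 23.4% + 5.6% = 29%.
29% exceeds the 10% threshold by 19 percentage points.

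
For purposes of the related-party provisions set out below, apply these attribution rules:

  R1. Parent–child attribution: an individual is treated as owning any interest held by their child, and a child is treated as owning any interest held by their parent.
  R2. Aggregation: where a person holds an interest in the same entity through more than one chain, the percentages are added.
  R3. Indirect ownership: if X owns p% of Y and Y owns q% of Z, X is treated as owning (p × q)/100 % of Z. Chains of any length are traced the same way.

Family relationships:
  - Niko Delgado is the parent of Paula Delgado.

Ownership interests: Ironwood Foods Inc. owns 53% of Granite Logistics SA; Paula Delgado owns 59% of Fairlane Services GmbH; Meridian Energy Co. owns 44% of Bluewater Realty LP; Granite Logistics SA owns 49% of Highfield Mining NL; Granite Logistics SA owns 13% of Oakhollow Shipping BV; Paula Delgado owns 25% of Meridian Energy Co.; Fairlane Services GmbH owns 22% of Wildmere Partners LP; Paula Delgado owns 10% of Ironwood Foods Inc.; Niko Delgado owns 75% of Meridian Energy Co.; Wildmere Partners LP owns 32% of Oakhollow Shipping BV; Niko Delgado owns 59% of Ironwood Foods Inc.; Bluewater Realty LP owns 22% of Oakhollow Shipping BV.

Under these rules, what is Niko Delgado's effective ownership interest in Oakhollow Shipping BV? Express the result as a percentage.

18.5877%

By parent–child attribution (R1), Niko Delgado is treated as also owning Paula Delgado's interest in Meridian Energy Co, giving 75% + 25% = 100%.
By parent–child attribution (R1), Niko Delgado is treated as also owning Paula Delgado's interest in Ironwood Foods Inc, giving 59% + 10% = 69%.
By parent–child attribution (R1), Niko Delgado is treated as owning Paula Delgado's 59% interest in Fairlane Services GmbH.
Chain via Meridian Energy Co. → Bluewater Realty LP (R3): 100% × 44% × 22% = 9.68% of Oakhollow Shipping BV.
Chain via Ironwood Foods Inc. → Granite Logistics SA (R3): 69% × 53% × 13% = 4.7541% of Oakhollow Shipping BV.
Chain via Fairlane Services GmbH → Wildmere Partners LP (R3): 59% × 22% × 32% = 4.1536% of Oakhollow Shipping BV.
Aggregating (R2): 9.68% + 4.7541% + 4.1536% = 18.5877%.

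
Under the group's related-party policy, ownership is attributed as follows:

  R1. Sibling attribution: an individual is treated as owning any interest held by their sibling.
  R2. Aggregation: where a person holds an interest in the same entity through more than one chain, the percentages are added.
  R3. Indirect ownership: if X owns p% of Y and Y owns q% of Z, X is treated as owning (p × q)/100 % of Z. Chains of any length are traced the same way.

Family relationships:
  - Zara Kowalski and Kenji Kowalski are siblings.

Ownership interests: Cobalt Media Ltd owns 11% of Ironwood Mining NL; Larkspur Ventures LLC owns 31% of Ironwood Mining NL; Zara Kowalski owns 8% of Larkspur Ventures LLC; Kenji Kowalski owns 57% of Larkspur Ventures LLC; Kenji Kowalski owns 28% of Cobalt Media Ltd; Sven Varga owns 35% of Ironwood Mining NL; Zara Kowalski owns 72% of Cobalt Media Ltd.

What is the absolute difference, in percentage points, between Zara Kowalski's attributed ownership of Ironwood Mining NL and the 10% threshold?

By sibling attribution (R1), Zara Kowalski is treated as also owning Kenji Kowalski's interest in Cobalt Media Ltd, giving 72% + 28% = 100%.
By sibling attribution (R1), Zara Kowalski is treated as also owning Kenji Kowalski's interest in Larkspur Ventures LLC, giving 8% + 57% = 65%.
Chain via Cobalt Media Ltd (R3): 100% × 11% = 11% of Ironwood Mining NL.
Chain via Larkspur Ventures LLC (R3): 65% × 31% = 20.15% of Ironwood Mining NL.
Aggregating (R2): 11% + 20.15% = 31.15%.
31.15% exceeds the 10% threshold by 21.15 percentage points.

21.15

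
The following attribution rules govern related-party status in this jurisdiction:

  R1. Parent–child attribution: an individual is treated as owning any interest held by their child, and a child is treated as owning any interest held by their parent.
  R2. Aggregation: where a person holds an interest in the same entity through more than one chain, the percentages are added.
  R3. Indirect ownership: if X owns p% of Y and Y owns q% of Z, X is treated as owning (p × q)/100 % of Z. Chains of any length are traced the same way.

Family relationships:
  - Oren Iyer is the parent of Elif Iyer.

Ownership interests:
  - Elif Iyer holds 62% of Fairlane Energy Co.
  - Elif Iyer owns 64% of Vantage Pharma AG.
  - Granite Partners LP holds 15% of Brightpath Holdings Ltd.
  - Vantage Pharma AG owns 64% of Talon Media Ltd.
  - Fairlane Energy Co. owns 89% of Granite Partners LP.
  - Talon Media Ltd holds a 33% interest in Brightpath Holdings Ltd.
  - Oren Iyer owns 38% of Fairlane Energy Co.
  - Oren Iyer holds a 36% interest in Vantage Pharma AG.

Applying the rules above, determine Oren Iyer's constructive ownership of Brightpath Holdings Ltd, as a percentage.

34.47%

By parent–child attribution (R1), Oren Iyer is treated as also owning Elif Iyer's interest in Fairlane Energy Co, giving 38% + 62% = 100%.
By parent–child attribution (R1), Oren Iyer is treated as also owning Elif Iyer's interest in Vantage Pharma AG, giving 36% + 64% = 100%.
Chain via Fairlane Energy Co. → Granite Partners LP (R3): 100% × 89% × 15% = 13.35% of Brightpath Holdings Ltd.
Chain via Vantage Pharma AG → Talon Media Ltd (R3): 100% × 64% × 33% = 21.12% of Brightpath Holdings Ltd.
Aggregating (R2): 13.35% + 21.12% = 34.47%.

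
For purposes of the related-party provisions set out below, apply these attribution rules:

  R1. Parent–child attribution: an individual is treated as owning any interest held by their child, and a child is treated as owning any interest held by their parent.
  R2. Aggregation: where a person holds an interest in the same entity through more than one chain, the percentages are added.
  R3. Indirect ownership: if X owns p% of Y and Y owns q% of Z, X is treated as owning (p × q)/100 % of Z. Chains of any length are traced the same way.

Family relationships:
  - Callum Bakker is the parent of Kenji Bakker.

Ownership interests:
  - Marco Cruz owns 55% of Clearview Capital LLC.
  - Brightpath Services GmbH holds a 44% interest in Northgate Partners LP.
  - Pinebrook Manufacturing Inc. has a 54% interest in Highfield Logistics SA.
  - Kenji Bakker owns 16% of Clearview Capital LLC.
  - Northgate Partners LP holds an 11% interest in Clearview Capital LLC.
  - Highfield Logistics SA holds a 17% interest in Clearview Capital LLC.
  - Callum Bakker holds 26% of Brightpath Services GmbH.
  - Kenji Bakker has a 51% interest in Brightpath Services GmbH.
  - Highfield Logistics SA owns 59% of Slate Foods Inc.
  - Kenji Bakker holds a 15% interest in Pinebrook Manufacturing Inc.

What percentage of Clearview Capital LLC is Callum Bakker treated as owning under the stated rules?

21.1038%

By parent–child attribution (R1), Callum Bakker is treated as also owning Kenji Bakker's interest in Brightpath Services GmbH, giving 26% + 51% = 77%.
By parent–child attribution (R1), Callum Bakker is treated as owning Kenji Bakker's 15% interest in Pinebrook Manufacturing Inc.
By parent–child attribution (R1), Callum Bakker is treated as owning Kenji Bakker's 16% interest in Clearview Capital LLC.
Chain via Brightpath Services GmbH → Northgate Partners LP (R3): 77% × 44% × 11% = 3.7268% of Clearview Capital LLC.
Chain via Pinebrook Manufacturing Inc. → Highfield Logistics SA (R3): 15% × 54% × 17% = 1.377% of Clearview Capital LLC.
Direct interest in Clearview Capital LLC: 16%.
Aggregating (R2): 3.7268% + 1.377% + 16% = 21.1038%.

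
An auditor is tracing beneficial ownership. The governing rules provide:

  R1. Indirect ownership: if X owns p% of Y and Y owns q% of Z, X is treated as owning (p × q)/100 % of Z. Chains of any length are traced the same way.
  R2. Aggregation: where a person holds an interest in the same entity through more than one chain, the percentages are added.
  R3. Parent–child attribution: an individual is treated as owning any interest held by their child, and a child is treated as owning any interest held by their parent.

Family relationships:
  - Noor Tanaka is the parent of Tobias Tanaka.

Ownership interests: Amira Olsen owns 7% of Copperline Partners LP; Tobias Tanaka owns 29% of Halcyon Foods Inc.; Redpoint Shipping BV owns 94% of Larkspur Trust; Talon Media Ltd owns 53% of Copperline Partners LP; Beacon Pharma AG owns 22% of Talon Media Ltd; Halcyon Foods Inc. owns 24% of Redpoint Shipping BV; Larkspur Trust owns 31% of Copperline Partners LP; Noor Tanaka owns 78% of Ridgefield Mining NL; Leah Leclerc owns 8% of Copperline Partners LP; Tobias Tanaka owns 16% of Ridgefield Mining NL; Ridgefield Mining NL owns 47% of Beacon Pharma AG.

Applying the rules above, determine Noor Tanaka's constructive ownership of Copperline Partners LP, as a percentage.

7.179532%

By parent–child attribution (R3), Noor Tanaka is treated as also owning Tobias Tanaka's interest in Ridgefield Mining NL, giving 78% + 16% = 94%.
By parent–child attribution (R3), Noor Tanaka is treated as owning Tobias Tanaka's 29% interest in Halcyon Foods Inc.
Chain via Ridgefield Mining NL → Beacon Pharma AG → Talon Media Ltd (R1): 94% × 47% × 22% × 53% = 5.151388% of Copperline Partners LP.
Chain via Halcyon Foods Inc. → Redpoint Shipping BV → Larkspur Trust (R1): 29% × 24% × 94% × 31% = 2.028144% of Copperline Partners LP.
Aggregating (R2): 5.151388% + 2.028144% = 7.179532%.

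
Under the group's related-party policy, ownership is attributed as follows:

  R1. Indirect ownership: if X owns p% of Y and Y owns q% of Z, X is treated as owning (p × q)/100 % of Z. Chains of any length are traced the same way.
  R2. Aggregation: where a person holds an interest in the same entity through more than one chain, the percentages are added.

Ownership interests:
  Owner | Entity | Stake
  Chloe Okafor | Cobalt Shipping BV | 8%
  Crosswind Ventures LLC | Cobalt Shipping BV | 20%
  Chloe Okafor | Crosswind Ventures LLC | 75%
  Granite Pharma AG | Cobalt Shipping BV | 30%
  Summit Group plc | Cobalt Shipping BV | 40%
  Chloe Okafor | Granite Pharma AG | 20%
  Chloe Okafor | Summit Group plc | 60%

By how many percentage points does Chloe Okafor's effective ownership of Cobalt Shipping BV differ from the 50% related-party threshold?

3

Chain via Crosswind Ventures LLC (R1): 75% × 20% = 15% of Cobalt Shipping BV.
Chain via Granite Pharma AG (R1): 20% × 30% = 6% of Cobalt Shipping BV.
Chain via Summit Group plc (R1): 60% × 40% = 24% of Cobalt Shipping BV.
Direct interest in Cobalt Shipping BV: 8%.
Aggregating (R2): 15% + 6% + 24% + 8% = 53%.
53% exceeds the 50% threshold by 3 percentage points.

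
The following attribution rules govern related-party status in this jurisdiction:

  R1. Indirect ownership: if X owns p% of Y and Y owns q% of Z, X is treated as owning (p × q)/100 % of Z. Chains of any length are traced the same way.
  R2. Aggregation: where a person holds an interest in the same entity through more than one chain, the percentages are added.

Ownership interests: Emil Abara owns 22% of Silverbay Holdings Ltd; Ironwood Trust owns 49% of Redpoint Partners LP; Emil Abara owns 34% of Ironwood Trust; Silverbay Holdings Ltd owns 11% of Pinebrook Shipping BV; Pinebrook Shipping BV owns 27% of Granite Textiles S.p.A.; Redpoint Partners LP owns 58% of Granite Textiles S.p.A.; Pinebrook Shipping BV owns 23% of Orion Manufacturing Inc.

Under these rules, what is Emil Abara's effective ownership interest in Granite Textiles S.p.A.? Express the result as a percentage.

10.3162%

Chain via Ironwood Trust → Redpoint Partners LP (R1): 34% × 49% × 58% = 9.6628% of Granite Textiles S.p.A.
Chain via Silverbay Holdings Ltd → Pinebrook Shipping BV (R1): 22% × 11% × 27% = 0.6534% of Granite Textiles S.p.A.
Aggregating (R2): 9.6628% + 0.6534% = 10.3162%.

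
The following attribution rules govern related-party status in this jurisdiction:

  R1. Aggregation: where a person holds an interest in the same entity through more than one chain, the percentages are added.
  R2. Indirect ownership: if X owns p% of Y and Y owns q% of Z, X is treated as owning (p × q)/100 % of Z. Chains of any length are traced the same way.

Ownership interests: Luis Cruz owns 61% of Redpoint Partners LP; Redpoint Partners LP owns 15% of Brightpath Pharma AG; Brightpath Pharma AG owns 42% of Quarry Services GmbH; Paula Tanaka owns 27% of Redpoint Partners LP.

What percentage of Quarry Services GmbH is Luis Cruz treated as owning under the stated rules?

Chain via Redpoint Partners LP → Brightpath Pharma AG (R2): 61% × 15% × 42% = 3.843% of Quarry Services GmbH.

3.843%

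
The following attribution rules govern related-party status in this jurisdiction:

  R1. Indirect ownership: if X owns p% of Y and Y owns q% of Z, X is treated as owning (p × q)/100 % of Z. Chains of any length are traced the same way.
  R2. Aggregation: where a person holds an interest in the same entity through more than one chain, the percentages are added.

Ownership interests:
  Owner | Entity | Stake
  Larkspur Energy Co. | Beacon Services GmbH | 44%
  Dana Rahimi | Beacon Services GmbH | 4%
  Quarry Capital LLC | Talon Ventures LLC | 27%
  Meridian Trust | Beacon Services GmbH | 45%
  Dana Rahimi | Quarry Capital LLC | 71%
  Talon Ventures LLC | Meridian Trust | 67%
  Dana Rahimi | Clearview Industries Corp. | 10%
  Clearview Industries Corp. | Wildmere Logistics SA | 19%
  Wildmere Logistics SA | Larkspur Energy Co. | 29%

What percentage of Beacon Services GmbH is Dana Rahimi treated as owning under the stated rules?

Chain via Clearview Industries Corp. → Wildmere Logistics SA → Larkspur Energy Co. (R1): 10% × 19% × 29% × 44% = 0.24244% of Beacon Services GmbH.
Chain via Quarry Capital LLC → Talon Ventures LLC → Meridian Trust (R1): 71% × 27% × 67% × 45% = 5.779755% of Beacon Services GmbH.
Direct interest in Beacon Services GmbH: 4%.
Aggregating (R2): 0.24244% + 5.779755% + 4% = 10.022195%.

10.022195%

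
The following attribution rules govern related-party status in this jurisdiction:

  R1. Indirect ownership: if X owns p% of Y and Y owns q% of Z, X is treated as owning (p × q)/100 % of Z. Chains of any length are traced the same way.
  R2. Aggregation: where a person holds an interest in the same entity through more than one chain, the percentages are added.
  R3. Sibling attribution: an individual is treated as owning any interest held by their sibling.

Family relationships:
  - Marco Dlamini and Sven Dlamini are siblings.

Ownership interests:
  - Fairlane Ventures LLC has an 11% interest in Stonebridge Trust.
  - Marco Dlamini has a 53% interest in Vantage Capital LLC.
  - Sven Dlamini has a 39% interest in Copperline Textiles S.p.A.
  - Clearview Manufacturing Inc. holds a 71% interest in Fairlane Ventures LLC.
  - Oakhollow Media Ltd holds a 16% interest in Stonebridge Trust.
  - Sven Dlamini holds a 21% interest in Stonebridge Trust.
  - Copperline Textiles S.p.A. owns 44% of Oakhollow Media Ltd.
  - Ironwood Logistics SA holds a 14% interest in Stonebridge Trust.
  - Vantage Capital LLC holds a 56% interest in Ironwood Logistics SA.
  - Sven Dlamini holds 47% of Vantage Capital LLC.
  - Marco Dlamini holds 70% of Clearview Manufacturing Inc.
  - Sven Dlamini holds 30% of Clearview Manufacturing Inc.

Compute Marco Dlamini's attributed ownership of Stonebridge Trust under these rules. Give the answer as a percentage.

39.3956%

By sibling attribution (R3), Marco Dlamini is treated as also owning Sven Dlamini's interest in Clearview Manufacturing Inc, giving 70% + 30% = 100%.
By sibling attribution (R3), Marco Dlamini is treated as also owning Sven Dlamini's interest in Vantage Capital LLC, giving 53% + 47% = 100%.
By sibling attribution (R3), Marco Dlamini is treated as owning Sven Dlamini's 39% interest in Copperline Textiles S.p.A.
By sibling attribution (R3), Marco Dlamini is treated as owning Sven Dlamini's 21% interest in Stonebridge Trust.
Chain via Clearview Manufacturing Inc. → Fairlane Ventures LLC (R1): 100% × 71% × 11% = 7.81% of Stonebridge Trust.
Chain via Vantage Capital LLC → Ironwood Logistics SA (R1): 100% × 56% × 14% = 7.84% of Stonebridge Trust.
Chain via Copperline Textiles S.p.A. → Oakhollow Media Ltd (R1): 39% × 44% × 16% = 2.7456% of Stonebridge Trust.
Direct interest in Stonebridge Trust: 21%.
Aggregating (R2): 7.81% + 7.84% + 2.7456% + 21% = 39.3956%.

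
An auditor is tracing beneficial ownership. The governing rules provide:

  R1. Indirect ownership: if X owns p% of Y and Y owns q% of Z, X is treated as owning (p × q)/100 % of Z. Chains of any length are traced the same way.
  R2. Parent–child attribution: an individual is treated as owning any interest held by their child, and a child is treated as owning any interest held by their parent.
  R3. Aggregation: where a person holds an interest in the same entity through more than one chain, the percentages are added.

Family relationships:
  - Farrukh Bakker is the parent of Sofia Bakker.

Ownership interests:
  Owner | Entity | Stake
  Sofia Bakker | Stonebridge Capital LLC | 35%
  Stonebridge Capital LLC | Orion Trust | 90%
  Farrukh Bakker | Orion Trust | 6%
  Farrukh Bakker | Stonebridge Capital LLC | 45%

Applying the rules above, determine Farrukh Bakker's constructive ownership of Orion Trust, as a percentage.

78%

By parent–child attribution (R2), Farrukh Bakker is treated as also owning Sofia Bakker's interest in Stonebridge Capital LLC, giving 45% + 35% = 80%.
Chain via Stonebridge Capital LLC (R1): 80% × 90% = 72% of Orion Trust.
Direct interest in Orion Trust: 6%.
Aggregating (R3): 72% + 6% = 78%.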